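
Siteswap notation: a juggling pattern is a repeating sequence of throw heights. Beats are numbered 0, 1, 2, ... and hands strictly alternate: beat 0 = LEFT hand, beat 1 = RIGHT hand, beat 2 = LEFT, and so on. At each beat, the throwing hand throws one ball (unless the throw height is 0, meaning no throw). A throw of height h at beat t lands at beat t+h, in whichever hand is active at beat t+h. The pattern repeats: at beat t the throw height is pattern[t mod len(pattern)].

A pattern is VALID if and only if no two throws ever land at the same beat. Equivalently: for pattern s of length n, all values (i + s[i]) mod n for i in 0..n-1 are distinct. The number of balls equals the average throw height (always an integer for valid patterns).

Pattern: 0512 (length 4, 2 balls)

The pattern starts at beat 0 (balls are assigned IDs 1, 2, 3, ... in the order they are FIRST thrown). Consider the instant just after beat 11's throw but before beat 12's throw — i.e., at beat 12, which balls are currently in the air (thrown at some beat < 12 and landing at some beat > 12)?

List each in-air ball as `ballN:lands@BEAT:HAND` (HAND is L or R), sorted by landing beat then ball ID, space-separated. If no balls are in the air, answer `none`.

Beat 1 (R): throw ball1 h=5 -> lands@6:L; in-air after throw: [b1@6:L]
Beat 2 (L): throw ball2 h=1 -> lands@3:R; in-air after throw: [b2@3:R b1@6:L]
Beat 3 (R): throw ball2 h=2 -> lands@5:R; in-air after throw: [b2@5:R b1@6:L]
Beat 5 (R): throw ball2 h=5 -> lands@10:L; in-air after throw: [b1@6:L b2@10:L]
Beat 6 (L): throw ball1 h=1 -> lands@7:R; in-air after throw: [b1@7:R b2@10:L]
Beat 7 (R): throw ball1 h=2 -> lands@9:R; in-air after throw: [b1@9:R b2@10:L]
Beat 9 (R): throw ball1 h=5 -> lands@14:L; in-air after throw: [b2@10:L b1@14:L]
Beat 10 (L): throw ball2 h=1 -> lands@11:R; in-air after throw: [b2@11:R b1@14:L]
Beat 11 (R): throw ball2 h=2 -> lands@13:R; in-air after throw: [b2@13:R b1@14:L]

Answer: ball2:lands@13:R ball1:lands@14:L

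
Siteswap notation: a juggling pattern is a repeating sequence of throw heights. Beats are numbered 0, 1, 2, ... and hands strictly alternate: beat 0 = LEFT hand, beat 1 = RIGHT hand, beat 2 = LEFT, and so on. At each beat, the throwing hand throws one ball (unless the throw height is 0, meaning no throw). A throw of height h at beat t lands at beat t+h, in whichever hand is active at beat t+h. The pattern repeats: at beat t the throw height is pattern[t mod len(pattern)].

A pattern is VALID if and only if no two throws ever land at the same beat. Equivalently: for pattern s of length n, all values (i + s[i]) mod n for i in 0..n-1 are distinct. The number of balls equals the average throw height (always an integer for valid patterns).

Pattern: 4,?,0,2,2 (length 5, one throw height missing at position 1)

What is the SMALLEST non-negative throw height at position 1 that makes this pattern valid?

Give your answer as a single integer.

i=0: (0 + 4) mod 5 = 4
i=1: s[i]=? (unknown)
i=2: (2 + 0) mod 5 = 2
i=3: (3 + 2) mod 5 = 0
i=4: (4 + 2) mod 5 = 1
Known residues: [0, 1, 2, 4]; need a permutation of 0..4, so missing residue r = 3
Need (1 + s) mod 5 = 3; smallest s = (3 - 1) mod 5 = 2

Answer: 2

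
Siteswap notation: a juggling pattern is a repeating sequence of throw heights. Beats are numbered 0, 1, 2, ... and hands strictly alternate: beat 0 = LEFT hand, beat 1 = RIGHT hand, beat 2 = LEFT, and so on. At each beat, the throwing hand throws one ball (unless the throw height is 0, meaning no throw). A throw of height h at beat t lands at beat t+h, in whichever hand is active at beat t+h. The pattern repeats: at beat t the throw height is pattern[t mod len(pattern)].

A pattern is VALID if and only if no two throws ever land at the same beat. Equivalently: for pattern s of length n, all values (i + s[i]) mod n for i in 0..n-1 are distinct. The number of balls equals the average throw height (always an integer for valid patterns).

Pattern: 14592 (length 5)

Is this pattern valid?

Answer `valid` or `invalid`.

i=0: (i + s[i]) mod n = (0 + 1) mod 5 = 1
i=1: (i + s[i]) mod n = (1 + 4) mod 5 = 0
i=2: (i + s[i]) mod n = (2 + 5) mod 5 = 2
i=3: (i + s[i]) mod n = (3 + 9) mod 5 = 2
i=4: (i + s[i]) mod n = (4 + 2) mod 5 = 1
Residues: [1, 0, 2, 2, 1], distinct: False

Answer: invalid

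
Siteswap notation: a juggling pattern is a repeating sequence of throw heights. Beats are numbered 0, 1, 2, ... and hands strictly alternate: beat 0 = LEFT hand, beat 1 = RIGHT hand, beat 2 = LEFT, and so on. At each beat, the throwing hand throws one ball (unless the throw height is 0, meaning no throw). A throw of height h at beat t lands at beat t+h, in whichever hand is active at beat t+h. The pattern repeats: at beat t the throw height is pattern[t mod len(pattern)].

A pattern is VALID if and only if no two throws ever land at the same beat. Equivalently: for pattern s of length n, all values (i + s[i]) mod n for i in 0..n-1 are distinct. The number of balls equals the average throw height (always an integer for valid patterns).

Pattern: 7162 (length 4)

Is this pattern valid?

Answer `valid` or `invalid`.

Answer: valid

Derivation:
i=0: (i + s[i]) mod n = (0 + 7) mod 4 = 3
i=1: (i + s[i]) mod n = (1 + 1) mod 4 = 2
i=2: (i + s[i]) mod n = (2 + 6) mod 4 = 0
i=3: (i + s[i]) mod n = (3 + 2) mod 4 = 1
Residues: [3, 2, 0, 1], distinct: True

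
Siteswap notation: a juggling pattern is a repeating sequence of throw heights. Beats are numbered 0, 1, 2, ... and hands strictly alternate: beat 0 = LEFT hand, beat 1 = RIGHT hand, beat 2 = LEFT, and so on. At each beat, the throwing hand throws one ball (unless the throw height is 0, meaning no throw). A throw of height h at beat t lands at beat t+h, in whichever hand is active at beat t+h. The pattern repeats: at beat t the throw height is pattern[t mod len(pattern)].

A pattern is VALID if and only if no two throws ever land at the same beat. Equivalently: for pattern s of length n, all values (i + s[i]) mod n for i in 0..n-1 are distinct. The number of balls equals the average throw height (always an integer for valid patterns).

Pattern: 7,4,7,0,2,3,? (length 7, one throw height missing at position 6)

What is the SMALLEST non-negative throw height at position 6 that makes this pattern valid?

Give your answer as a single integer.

i=0: (0 + 7) mod 7 = 0
i=1: (1 + 4) mod 7 = 5
i=2: (2 + 7) mod 7 = 2
i=3: (3 + 0) mod 7 = 3
i=4: (4 + 2) mod 7 = 6
i=5: (5 + 3) mod 7 = 1
i=6: s[i]=? (unknown)
Known residues: [0, 1, 2, 3, 5, 6]; need a permutation of 0..6, so missing residue r = 4
Need (6 + s) mod 7 = 4; smallest s = (4 - 6) mod 7 = 5

Answer: 5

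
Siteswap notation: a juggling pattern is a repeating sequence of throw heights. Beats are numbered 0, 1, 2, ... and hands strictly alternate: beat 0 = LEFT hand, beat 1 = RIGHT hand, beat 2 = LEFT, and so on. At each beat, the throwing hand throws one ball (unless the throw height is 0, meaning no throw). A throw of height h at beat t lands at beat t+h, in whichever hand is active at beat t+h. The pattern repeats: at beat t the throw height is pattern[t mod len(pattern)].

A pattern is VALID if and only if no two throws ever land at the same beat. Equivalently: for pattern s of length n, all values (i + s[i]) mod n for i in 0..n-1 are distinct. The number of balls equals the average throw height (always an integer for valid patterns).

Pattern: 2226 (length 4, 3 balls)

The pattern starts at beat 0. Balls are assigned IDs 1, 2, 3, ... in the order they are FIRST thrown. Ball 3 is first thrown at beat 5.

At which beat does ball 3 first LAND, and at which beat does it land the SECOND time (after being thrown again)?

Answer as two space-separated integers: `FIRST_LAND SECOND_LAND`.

Beat 0 (L): throw ball1 h=2 -> lands@2:L; in-air after throw: [b1@2:L]
Beat 1 (R): throw ball2 h=2 -> lands@3:R; in-air after throw: [b1@2:L b2@3:R]
Beat 2 (L): throw ball1 h=2 -> lands@4:L; in-air after throw: [b2@3:R b1@4:L]
Beat 3 (R): throw ball2 h=6 -> lands@9:R; in-air after throw: [b1@4:L b2@9:R]
Beat 4 (L): throw ball1 h=2 -> lands@6:L; in-air after throw: [b1@6:L b2@9:R]
Beat 5 (R): throw ball3 h=2 -> lands@7:R; in-air after throw: [b1@6:L b3@7:R b2@9:R]
Beat 6 (L): throw ball1 h=2 -> lands@8:L; in-air after throw: [b3@7:R b1@8:L b2@9:R]
Beat 7 (R): throw ball3 h=6 -> lands@13:R; in-air after throw: [b1@8:L b2@9:R b3@13:R]
Beat 8 (L): throw ball1 h=2 -> lands@10:L; in-air after throw: [b2@9:R b1@10:L b3@13:R]
Beat 9 (R): throw ball2 h=2 -> lands@11:R; in-air after throw: [b1@10:L b2@11:R b3@13:R]
Beat 10 (L): throw ball1 h=2 -> lands@12:L; in-air after throw: [b2@11:R b1@12:L b3@13:R]
Beat 11 (R): throw ball2 h=6 -> lands@17:R; in-air after throw: [b1@12:L b3@13:R b2@17:R]
Beat 12 (L): throw ball1 h=2 -> lands@14:L; in-air after throw: [b3@13:R b1@14:L b2@17:R]
Beat 13 (R): throw ball3 h=2 -> lands@15:R; in-air after throw: [b1@14:L b3@15:R b2@17:R]
Ball 3: thrown@5 h=2 -> first land @7; rethrown@7 h=6 -> second land @13

Answer: 7 13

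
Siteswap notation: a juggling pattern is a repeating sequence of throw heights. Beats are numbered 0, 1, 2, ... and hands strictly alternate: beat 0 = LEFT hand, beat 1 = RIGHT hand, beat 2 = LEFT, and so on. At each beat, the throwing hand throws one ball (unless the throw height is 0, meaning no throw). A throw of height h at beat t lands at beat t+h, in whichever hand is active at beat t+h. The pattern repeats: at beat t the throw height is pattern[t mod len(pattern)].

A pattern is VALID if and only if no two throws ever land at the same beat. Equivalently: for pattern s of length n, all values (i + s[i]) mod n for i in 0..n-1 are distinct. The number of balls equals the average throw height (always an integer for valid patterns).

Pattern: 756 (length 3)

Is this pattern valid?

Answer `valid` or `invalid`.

Answer: valid

Derivation:
i=0: (i + s[i]) mod n = (0 + 7) mod 3 = 1
i=1: (i + s[i]) mod n = (1 + 5) mod 3 = 0
i=2: (i + s[i]) mod n = (2 + 6) mod 3 = 2
Residues: [1, 0, 2], distinct: True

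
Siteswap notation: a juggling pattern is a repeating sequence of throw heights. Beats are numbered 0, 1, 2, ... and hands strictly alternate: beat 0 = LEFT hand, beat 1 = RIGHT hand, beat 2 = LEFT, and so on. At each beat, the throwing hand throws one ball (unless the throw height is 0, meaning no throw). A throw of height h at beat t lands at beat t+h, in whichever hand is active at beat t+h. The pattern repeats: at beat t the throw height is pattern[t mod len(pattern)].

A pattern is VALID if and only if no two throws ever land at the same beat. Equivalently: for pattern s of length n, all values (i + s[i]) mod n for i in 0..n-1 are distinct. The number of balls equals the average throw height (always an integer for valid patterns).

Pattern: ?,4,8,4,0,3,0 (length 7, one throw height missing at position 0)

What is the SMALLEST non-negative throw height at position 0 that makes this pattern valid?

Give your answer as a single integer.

Answer: 2

Derivation:
i=0: s[i]=? (unknown)
i=1: (1 + 4) mod 7 = 5
i=2: (2 + 8) mod 7 = 3
i=3: (3 + 4) mod 7 = 0
i=4: (4 + 0) mod 7 = 4
i=5: (5 + 3) mod 7 = 1
i=6: (6 + 0) mod 7 = 6
Known residues: [0, 1, 3, 4, 5, 6]; need a permutation of 0..6, so missing residue r = 2
Need (0 + s) mod 7 = 2; smallest s = (2 - 0) mod 7 = 2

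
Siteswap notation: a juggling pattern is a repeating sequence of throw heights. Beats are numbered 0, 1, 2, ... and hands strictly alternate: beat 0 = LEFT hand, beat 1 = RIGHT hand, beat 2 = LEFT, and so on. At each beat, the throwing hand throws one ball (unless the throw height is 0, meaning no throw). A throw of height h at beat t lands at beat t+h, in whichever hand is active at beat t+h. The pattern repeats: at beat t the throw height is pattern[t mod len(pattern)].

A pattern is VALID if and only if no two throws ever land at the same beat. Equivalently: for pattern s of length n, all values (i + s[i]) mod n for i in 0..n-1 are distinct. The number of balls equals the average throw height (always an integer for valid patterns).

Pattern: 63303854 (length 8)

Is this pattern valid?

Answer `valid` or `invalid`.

Answer: invalid

Derivation:
i=0: (i + s[i]) mod n = (0 + 6) mod 8 = 6
i=1: (i + s[i]) mod n = (1 + 3) mod 8 = 4
i=2: (i + s[i]) mod n = (2 + 3) mod 8 = 5
i=3: (i + s[i]) mod n = (3 + 0) mod 8 = 3
i=4: (i + s[i]) mod n = (4 + 3) mod 8 = 7
i=5: (i + s[i]) mod n = (5 + 8) mod 8 = 5
i=6: (i + s[i]) mod n = (6 + 5) mod 8 = 3
i=7: (i + s[i]) mod n = (7 + 4) mod 8 = 3
Residues: [6, 4, 5, 3, 7, 5, 3, 3], distinct: False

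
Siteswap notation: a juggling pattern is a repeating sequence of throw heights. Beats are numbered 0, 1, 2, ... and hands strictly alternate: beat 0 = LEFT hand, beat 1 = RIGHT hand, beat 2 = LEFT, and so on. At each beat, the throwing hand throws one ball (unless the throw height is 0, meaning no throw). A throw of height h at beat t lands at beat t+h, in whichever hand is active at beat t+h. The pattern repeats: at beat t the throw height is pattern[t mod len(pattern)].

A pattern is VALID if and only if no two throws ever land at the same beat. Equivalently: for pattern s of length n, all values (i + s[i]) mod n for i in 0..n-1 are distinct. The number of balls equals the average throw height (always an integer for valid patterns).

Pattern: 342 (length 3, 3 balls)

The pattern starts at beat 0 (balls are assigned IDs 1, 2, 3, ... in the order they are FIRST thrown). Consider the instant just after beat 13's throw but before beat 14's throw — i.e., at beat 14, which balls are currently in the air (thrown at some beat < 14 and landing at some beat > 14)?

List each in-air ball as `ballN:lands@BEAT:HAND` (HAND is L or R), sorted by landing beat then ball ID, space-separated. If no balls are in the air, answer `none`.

Answer: ball1:lands@15:R ball2:lands@17:R

Derivation:
Beat 0 (L): throw ball1 h=3 -> lands@3:R; in-air after throw: [b1@3:R]
Beat 1 (R): throw ball2 h=4 -> lands@5:R; in-air after throw: [b1@3:R b2@5:R]
Beat 2 (L): throw ball3 h=2 -> lands@4:L; in-air after throw: [b1@3:R b3@4:L b2@5:R]
Beat 3 (R): throw ball1 h=3 -> lands@6:L; in-air after throw: [b3@4:L b2@5:R b1@6:L]
Beat 4 (L): throw ball3 h=4 -> lands@8:L; in-air after throw: [b2@5:R b1@6:L b3@8:L]
Beat 5 (R): throw ball2 h=2 -> lands@7:R; in-air after throw: [b1@6:L b2@7:R b3@8:L]
Beat 6 (L): throw ball1 h=3 -> lands@9:R; in-air after throw: [b2@7:R b3@8:L b1@9:R]
Beat 7 (R): throw ball2 h=4 -> lands@11:R; in-air after throw: [b3@8:L b1@9:R b2@11:R]
Beat 8 (L): throw ball3 h=2 -> lands@10:L; in-air after throw: [b1@9:R b3@10:L b2@11:R]
Beat 9 (R): throw ball1 h=3 -> lands@12:L; in-air after throw: [b3@10:L b2@11:R b1@12:L]
Beat 10 (L): throw ball3 h=4 -> lands@14:L; in-air after throw: [b2@11:R b1@12:L b3@14:L]
Beat 11 (R): throw ball2 h=2 -> lands@13:R; in-air after throw: [b1@12:L b2@13:R b3@14:L]
Beat 12 (L): throw ball1 h=3 -> lands@15:R; in-air after throw: [b2@13:R b3@14:L b1@15:R]
Beat 13 (R): throw ball2 h=4 -> lands@17:R; in-air after throw: [b3@14:L b1@15:R b2@17:R]
Beat 14 (L): throw ball3 h=2 -> lands@16:L; in-air after throw: [b1@15:R b3@16:L b2@17:R]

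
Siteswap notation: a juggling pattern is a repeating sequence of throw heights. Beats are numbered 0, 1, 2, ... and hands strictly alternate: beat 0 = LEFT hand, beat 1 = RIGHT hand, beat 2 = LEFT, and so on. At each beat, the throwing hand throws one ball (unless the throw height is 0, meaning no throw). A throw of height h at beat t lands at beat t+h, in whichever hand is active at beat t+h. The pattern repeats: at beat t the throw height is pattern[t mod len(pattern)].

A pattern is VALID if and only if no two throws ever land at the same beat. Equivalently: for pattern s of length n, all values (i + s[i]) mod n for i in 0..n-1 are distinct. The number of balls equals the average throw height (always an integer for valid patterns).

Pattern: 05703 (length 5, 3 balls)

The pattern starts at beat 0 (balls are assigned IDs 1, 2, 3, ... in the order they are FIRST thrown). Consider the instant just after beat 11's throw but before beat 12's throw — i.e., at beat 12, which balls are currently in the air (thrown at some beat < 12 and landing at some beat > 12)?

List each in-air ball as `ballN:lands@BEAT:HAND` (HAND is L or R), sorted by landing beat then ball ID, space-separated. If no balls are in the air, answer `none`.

Answer: ball3:lands@14:L ball1:lands@16:L

Derivation:
Beat 1 (R): throw ball1 h=5 -> lands@6:L; in-air after throw: [b1@6:L]
Beat 2 (L): throw ball2 h=7 -> lands@9:R; in-air after throw: [b1@6:L b2@9:R]
Beat 4 (L): throw ball3 h=3 -> lands@7:R; in-air after throw: [b1@6:L b3@7:R b2@9:R]
Beat 6 (L): throw ball1 h=5 -> lands@11:R; in-air after throw: [b3@7:R b2@9:R b1@11:R]
Beat 7 (R): throw ball3 h=7 -> lands@14:L; in-air after throw: [b2@9:R b1@11:R b3@14:L]
Beat 9 (R): throw ball2 h=3 -> lands@12:L; in-air after throw: [b1@11:R b2@12:L b3@14:L]
Beat 11 (R): throw ball1 h=5 -> lands@16:L; in-air after throw: [b2@12:L b3@14:L b1@16:L]
Beat 12 (L): throw ball2 h=7 -> lands@19:R; in-air after throw: [b3@14:L b1@16:L b2@19:R]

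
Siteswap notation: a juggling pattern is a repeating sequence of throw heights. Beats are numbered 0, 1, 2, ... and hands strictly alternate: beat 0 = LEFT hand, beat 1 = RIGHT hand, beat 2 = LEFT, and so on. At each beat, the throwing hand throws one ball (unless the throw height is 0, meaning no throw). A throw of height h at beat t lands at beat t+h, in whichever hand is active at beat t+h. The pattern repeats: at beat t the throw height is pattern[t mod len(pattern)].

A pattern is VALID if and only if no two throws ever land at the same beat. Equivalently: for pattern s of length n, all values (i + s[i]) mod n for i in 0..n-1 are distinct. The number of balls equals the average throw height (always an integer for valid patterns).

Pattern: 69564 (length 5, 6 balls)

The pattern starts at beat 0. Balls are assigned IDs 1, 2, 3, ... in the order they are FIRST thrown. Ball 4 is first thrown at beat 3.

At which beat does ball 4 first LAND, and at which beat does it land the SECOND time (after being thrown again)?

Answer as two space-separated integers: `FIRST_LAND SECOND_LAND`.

Answer: 9 13

Derivation:
Beat 0 (L): throw ball1 h=6 -> lands@6:L; in-air after throw: [b1@6:L]
Beat 1 (R): throw ball2 h=9 -> lands@10:L; in-air after throw: [b1@6:L b2@10:L]
Beat 2 (L): throw ball3 h=5 -> lands@7:R; in-air after throw: [b1@6:L b3@7:R b2@10:L]
Beat 3 (R): throw ball4 h=6 -> lands@9:R; in-air after throw: [b1@6:L b3@7:R b4@9:R b2@10:L]
Beat 4 (L): throw ball5 h=4 -> lands@8:L; in-air after throw: [b1@6:L b3@7:R b5@8:L b4@9:R b2@10:L]
Beat 5 (R): throw ball6 h=6 -> lands@11:R; in-air after throw: [b1@6:L b3@7:R b5@8:L b4@9:R b2@10:L b6@11:R]
Beat 6 (L): throw ball1 h=9 -> lands@15:R; in-air after throw: [b3@7:R b5@8:L b4@9:R b2@10:L b6@11:R b1@15:R]
Beat 7 (R): throw ball3 h=5 -> lands@12:L; in-air after throw: [b5@8:L b4@9:R b2@10:L b6@11:R b3@12:L b1@15:R]
Beat 8 (L): throw ball5 h=6 -> lands@14:L; in-air after throw: [b4@9:R b2@10:L b6@11:R b3@12:L b5@14:L b1@15:R]
Beat 9 (R): throw ball4 h=4 -> lands@13:R; in-air after throw: [b2@10:L b6@11:R b3@12:L b4@13:R b5@14:L b1@15:R]
Beat 10 (L): throw ball2 h=6 -> lands@16:L; in-air after throw: [b6@11:R b3@12:L b4@13:R b5@14:L b1@15:R b2@16:L]
Beat 11 (R): throw ball6 h=9 -> lands@20:L; in-air after throw: [b3@12:L b4@13:R b5@14:L b1@15:R b2@16:L b6@20:L]
Beat 12 (L): throw ball3 h=5 -> lands@17:R; in-air after throw: [b4@13:R b5@14:L b1@15:R b2@16:L b3@17:R b6@20:L]
Beat 13 (R): throw ball4 h=6 -> lands@19:R; in-air after throw: [b5@14:L b1@15:R b2@16:L b3@17:R b4@19:R b6@20:L]
Ball 4: thrown@3 h=6 -> first land @9; rethrown@9 h=4 -> second land @13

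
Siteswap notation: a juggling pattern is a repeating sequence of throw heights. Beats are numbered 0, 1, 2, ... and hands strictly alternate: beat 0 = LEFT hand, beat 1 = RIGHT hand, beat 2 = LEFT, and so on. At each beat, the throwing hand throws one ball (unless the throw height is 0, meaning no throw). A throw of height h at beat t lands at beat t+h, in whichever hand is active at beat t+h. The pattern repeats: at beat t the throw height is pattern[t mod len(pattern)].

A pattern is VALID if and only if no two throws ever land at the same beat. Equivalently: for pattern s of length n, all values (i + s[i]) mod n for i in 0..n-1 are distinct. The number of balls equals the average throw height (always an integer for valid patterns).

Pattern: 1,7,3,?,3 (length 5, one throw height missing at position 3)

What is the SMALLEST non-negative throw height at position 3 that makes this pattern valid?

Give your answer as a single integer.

Answer: 1

Derivation:
i=0: (0 + 1) mod 5 = 1
i=1: (1 + 7) mod 5 = 3
i=2: (2 + 3) mod 5 = 0
i=3: s[i]=? (unknown)
i=4: (4 + 3) mod 5 = 2
Known residues: [0, 1, 2, 3]; need a permutation of 0..4, so missing residue r = 4
Need (3 + s) mod 5 = 4; smallest s = (4 - 3) mod 5 = 1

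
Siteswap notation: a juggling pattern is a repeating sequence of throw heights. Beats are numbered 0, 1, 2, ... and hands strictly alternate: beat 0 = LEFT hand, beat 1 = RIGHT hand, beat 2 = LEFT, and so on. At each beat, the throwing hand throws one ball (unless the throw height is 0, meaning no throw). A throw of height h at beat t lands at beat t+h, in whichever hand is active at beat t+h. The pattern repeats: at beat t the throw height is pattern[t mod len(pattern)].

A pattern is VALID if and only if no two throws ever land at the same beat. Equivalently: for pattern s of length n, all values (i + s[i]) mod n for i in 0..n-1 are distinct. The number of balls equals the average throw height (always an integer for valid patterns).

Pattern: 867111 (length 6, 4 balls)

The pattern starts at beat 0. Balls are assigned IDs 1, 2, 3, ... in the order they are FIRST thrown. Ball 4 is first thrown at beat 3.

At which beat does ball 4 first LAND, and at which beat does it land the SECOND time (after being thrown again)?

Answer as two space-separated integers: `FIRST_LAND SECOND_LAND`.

Answer: 4 5

Derivation:
Beat 0 (L): throw ball1 h=8 -> lands@8:L; in-air after throw: [b1@8:L]
Beat 1 (R): throw ball2 h=6 -> lands@7:R; in-air after throw: [b2@7:R b1@8:L]
Beat 2 (L): throw ball3 h=7 -> lands@9:R; in-air after throw: [b2@7:R b1@8:L b3@9:R]
Beat 3 (R): throw ball4 h=1 -> lands@4:L; in-air after throw: [b4@4:L b2@7:R b1@8:L b3@9:R]
Beat 4 (L): throw ball4 h=1 -> lands@5:R; in-air after throw: [b4@5:R b2@7:R b1@8:L b3@9:R]
Beat 5 (R): throw ball4 h=1 -> lands@6:L; in-air after throw: [b4@6:L b2@7:R b1@8:L b3@9:R]
Ball 4: thrown@3 h=1 -> first land @4; rethrown@4 h=1 -> second land @5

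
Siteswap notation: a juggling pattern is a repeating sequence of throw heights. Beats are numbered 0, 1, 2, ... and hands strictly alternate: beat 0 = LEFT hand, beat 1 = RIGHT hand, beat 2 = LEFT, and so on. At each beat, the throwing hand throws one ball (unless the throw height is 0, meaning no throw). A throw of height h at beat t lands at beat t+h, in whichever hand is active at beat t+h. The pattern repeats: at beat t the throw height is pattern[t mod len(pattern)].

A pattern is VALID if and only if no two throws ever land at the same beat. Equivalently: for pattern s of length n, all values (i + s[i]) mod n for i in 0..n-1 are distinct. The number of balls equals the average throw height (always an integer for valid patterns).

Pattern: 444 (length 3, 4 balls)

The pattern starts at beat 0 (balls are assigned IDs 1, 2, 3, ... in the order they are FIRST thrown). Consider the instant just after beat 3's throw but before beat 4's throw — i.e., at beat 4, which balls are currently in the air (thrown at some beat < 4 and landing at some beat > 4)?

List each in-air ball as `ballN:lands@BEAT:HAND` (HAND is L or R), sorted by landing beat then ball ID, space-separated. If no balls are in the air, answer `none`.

Beat 0 (L): throw ball1 h=4 -> lands@4:L; in-air after throw: [b1@4:L]
Beat 1 (R): throw ball2 h=4 -> lands@5:R; in-air after throw: [b1@4:L b2@5:R]
Beat 2 (L): throw ball3 h=4 -> lands@6:L; in-air after throw: [b1@4:L b2@5:R b3@6:L]
Beat 3 (R): throw ball4 h=4 -> lands@7:R; in-air after throw: [b1@4:L b2@5:R b3@6:L b4@7:R]
Beat 4 (L): throw ball1 h=4 -> lands@8:L; in-air after throw: [b2@5:R b3@6:L b4@7:R b1@8:L]

Answer: ball2:lands@5:R ball3:lands@6:L ball4:lands@7:R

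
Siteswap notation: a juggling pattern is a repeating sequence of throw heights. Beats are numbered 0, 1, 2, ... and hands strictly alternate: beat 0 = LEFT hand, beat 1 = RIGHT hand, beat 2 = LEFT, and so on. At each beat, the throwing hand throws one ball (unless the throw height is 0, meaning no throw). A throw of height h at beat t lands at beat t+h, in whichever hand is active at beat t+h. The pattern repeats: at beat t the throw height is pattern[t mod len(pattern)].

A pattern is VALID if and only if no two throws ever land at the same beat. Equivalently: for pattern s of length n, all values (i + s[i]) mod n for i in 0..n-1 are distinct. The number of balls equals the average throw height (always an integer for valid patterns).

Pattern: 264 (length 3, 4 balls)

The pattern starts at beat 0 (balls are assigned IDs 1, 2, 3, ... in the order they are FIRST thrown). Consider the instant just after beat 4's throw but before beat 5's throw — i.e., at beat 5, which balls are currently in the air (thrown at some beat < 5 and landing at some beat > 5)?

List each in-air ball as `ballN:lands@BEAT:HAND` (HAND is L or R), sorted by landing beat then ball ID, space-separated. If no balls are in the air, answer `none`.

Answer: ball1:lands@6:L ball2:lands@7:R ball4:lands@10:L

Derivation:
Beat 0 (L): throw ball1 h=2 -> lands@2:L; in-air after throw: [b1@2:L]
Beat 1 (R): throw ball2 h=6 -> lands@7:R; in-air after throw: [b1@2:L b2@7:R]
Beat 2 (L): throw ball1 h=4 -> lands@6:L; in-air after throw: [b1@6:L b2@7:R]
Beat 3 (R): throw ball3 h=2 -> lands@5:R; in-air after throw: [b3@5:R b1@6:L b2@7:R]
Beat 4 (L): throw ball4 h=6 -> lands@10:L; in-air after throw: [b3@5:R b1@6:L b2@7:R b4@10:L]
Beat 5 (R): throw ball3 h=4 -> lands@9:R; in-air after throw: [b1@6:L b2@7:R b3@9:R b4@10:L]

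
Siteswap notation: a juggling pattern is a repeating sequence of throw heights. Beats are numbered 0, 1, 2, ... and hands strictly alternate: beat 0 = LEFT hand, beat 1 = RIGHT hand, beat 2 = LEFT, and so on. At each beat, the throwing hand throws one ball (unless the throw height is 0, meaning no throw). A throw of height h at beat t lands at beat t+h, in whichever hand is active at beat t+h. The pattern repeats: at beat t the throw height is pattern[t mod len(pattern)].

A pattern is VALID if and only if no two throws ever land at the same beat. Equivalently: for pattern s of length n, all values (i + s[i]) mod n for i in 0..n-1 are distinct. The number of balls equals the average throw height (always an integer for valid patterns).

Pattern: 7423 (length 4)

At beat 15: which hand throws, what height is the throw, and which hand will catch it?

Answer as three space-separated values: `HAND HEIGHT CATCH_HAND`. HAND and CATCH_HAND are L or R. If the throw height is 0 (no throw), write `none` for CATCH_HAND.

Answer: R 3 L

Derivation:
Beat 15: 15 mod 2 = 1, so hand = R
Throw height = pattern[15 mod 4] = pattern[3] = 3
Lands at beat 15+3=18, 18 mod 2 = 0, so catch hand = L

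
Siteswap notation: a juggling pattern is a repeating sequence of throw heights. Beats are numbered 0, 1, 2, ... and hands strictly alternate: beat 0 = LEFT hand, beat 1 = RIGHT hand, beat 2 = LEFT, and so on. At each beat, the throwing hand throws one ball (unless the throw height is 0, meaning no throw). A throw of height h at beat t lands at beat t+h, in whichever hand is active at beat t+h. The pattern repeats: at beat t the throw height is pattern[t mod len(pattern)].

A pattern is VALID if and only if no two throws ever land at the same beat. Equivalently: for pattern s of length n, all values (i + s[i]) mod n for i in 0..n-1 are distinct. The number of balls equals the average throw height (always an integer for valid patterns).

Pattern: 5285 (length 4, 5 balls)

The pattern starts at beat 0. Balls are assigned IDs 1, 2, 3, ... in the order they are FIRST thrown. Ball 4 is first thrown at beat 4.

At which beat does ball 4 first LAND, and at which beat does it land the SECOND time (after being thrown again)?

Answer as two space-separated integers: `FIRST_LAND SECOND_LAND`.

Beat 0 (L): throw ball1 h=5 -> lands@5:R; in-air after throw: [b1@5:R]
Beat 1 (R): throw ball2 h=2 -> lands@3:R; in-air after throw: [b2@3:R b1@5:R]
Beat 2 (L): throw ball3 h=8 -> lands@10:L; in-air after throw: [b2@3:R b1@5:R b3@10:L]
Beat 3 (R): throw ball2 h=5 -> lands@8:L; in-air after throw: [b1@5:R b2@8:L b3@10:L]
Beat 4 (L): throw ball4 h=5 -> lands@9:R; in-air after throw: [b1@5:R b2@8:L b4@9:R b3@10:L]
Beat 5 (R): throw ball1 h=2 -> lands@7:R; in-air after throw: [b1@7:R b2@8:L b4@9:R b3@10:L]
Beat 6 (L): throw ball5 h=8 -> lands@14:L; in-air after throw: [b1@7:R b2@8:L b4@9:R b3@10:L b5@14:L]
Beat 7 (R): throw ball1 h=5 -> lands@12:L; in-air after throw: [b2@8:L b4@9:R b3@10:L b1@12:L b5@14:L]
Beat 8 (L): throw ball2 h=5 -> lands@13:R; in-air after throw: [b4@9:R b3@10:L b1@12:L b2@13:R b5@14:L]
Beat 9 (R): throw ball4 h=2 -> lands@11:R; in-air after throw: [b3@10:L b4@11:R b1@12:L b2@13:R b5@14:L]
Beat 10 (L): throw ball3 h=8 -> lands@18:L; in-air after throw: [b4@11:R b1@12:L b2@13:R b5@14:L b3@18:L]
Beat 11 (R): throw ball4 h=5 -> lands@16:L; in-air after throw: [b1@12:L b2@13:R b5@14:L b4@16:L b3@18:L]
Ball 4: thrown@4 h=5 -> first land @9; rethrown@9 h=2 -> second land @11

Answer: 9 11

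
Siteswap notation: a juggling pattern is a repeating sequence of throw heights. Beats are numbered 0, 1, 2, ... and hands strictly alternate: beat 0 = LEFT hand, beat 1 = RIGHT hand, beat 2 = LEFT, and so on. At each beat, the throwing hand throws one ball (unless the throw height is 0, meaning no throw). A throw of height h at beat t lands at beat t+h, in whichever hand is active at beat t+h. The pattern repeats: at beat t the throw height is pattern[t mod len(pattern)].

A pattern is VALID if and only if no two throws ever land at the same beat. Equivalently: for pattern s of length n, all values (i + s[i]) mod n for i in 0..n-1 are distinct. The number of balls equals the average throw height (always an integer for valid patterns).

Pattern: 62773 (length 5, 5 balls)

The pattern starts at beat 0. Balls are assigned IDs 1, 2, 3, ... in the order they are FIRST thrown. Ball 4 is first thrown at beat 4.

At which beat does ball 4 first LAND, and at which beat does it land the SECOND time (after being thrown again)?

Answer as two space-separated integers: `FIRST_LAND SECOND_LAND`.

Beat 0 (L): throw ball1 h=6 -> lands@6:L; in-air after throw: [b1@6:L]
Beat 1 (R): throw ball2 h=2 -> lands@3:R; in-air after throw: [b2@3:R b1@6:L]
Beat 2 (L): throw ball3 h=7 -> lands@9:R; in-air after throw: [b2@3:R b1@6:L b3@9:R]
Beat 3 (R): throw ball2 h=7 -> lands@10:L; in-air after throw: [b1@6:L b3@9:R b2@10:L]
Beat 4 (L): throw ball4 h=3 -> lands@7:R; in-air after throw: [b1@6:L b4@7:R b3@9:R b2@10:L]
Beat 5 (R): throw ball5 h=6 -> lands@11:R; in-air after throw: [b1@6:L b4@7:R b3@9:R b2@10:L b5@11:R]
Beat 6 (L): throw ball1 h=2 -> lands@8:L; in-air after throw: [b4@7:R b1@8:L b3@9:R b2@10:L b5@11:R]
Beat 7 (R): throw ball4 h=7 -> lands@14:L; in-air after throw: [b1@8:L b3@9:R b2@10:L b5@11:R b4@14:L]
Beat 8 (L): throw ball1 h=7 -> lands@15:R; in-air after throw: [b3@9:R b2@10:L b5@11:R b4@14:L b1@15:R]
Beat 9 (R): throw ball3 h=3 -> lands@12:L; in-air after throw: [b2@10:L b5@11:R b3@12:L b4@14:L b1@15:R]
Beat 10 (L): throw ball2 h=6 -> lands@16:L; in-air after throw: [b5@11:R b3@12:L b4@14:L b1@15:R b2@16:L]
Beat 11 (R): throw ball5 h=2 -> lands@13:R; in-air after throw: [b3@12:L b5@13:R b4@14:L b1@15:R b2@16:L]
Beat 12 (L): throw ball3 h=7 -> lands@19:R; in-air after throw: [b5@13:R b4@14:L b1@15:R b2@16:L b3@19:R]
Beat 13 (R): throw ball5 h=7 -> lands@20:L; in-air after throw: [b4@14:L b1@15:R b2@16:L b3@19:R b5@20:L]
Beat 14 (L): throw ball4 h=3 -> lands@17:R; in-air after throw: [b1@15:R b2@16:L b4@17:R b3@19:R b5@20:L]
Ball 4: thrown@4 h=3 -> first land @7; rethrown@7 h=7 -> second land @14

Answer: 7 14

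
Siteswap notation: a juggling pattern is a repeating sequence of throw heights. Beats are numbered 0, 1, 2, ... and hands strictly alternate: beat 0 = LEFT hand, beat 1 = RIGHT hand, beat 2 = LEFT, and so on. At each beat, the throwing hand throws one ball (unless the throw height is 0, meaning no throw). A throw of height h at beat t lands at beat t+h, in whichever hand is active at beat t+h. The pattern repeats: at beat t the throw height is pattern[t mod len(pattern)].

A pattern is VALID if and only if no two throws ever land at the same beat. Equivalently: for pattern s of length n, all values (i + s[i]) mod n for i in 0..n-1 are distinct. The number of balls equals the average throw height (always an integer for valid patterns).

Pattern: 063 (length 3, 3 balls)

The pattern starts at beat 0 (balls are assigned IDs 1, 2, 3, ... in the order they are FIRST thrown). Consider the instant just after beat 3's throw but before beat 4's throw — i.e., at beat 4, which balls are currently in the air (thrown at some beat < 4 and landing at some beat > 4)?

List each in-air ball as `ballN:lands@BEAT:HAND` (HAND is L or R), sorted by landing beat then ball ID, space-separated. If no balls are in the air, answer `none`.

Beat 1 (R): throw ball1 h=6 -> lands@7:R; in-air after throw: [b1@7:R]
Beat 2 (L): throw ball2 h=3 -> lands@5:R; in-air after throw: [b2@5:R b1@7:R]
Beat 4 (L): throw ball3 h=6 -> lands@10:L; in-air after throw: [b2@5:R b1@7:R b3@10:L]

Answer: ball2:lands@5:R ball1:lands@7:R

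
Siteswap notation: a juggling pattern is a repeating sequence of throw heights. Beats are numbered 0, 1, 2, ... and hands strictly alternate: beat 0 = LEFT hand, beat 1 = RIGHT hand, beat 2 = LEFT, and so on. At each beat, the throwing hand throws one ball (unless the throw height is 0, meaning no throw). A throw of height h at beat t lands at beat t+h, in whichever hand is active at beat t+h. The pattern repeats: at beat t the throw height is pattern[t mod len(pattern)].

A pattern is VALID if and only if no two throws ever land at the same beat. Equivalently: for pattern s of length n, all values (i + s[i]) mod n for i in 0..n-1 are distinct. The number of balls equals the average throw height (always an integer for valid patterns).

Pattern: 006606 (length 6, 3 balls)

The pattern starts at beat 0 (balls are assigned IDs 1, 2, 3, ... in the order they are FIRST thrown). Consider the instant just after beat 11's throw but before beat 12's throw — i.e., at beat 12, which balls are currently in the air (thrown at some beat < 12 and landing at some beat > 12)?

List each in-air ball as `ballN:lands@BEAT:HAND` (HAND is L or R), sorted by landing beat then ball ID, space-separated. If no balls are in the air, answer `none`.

Answer: ball1:lands@14:L ball2:lands@15:R ball3:lands@17:R

Derivation:
Beat 2 (L): throw ball1 h=6 -> lands@8:L; in-air after throw: [b1@8:L]
Beat 3 (R): throw ball2 h=6 -> lands@9:R; in-air after throw: [b1@8:L b2@9:R]
Beat 5 (R): throw ball3 h=6 -> lands@11:R; in-air after throw: [b1@8:L b2@9:R b3@11:R]
Beat 8 (L): throw ball1 h=6 -> lands@14:L; in-air after throw: [b2@9:R b3@11:R b1@14:L]
Beat 9 (R): throw ball2 h=6 -> lands@15:R; in-air after throw: [b3@11:R b1@14:L b2@15:R]
Beat 11 (R): throw ball3 h=6 -> lands@17:R; in-air after throw: [b1@14:L b2@15:R b3@17:R]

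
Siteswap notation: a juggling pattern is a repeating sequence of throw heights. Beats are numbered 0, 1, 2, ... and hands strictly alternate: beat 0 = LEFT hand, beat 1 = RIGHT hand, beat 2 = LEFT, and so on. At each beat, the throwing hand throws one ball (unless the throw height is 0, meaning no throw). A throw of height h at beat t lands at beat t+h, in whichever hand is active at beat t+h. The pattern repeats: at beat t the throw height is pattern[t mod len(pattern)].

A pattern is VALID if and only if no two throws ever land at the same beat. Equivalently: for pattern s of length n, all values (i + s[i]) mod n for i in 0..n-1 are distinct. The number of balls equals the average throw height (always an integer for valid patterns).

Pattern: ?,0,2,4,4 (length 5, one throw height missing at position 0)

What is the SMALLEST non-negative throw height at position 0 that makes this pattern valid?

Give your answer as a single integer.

Answer: 0

Derivation:
i=0: s[i]=? (unknown)
i=1: (1 + 0) mod 5 = 1
i=2: (2 + 2) mod 5 = 4
i=3: (3 + 4) mod 5 = 2
i=4: (4 + 4) mod 5 = 3
Known residues: [1, 2, 3, 4]; need a permutation of 0..4, so missing residue r = 0
Need (0 + s) mod 5 = 0; smallest s = (0 - 0) mod 5 = 0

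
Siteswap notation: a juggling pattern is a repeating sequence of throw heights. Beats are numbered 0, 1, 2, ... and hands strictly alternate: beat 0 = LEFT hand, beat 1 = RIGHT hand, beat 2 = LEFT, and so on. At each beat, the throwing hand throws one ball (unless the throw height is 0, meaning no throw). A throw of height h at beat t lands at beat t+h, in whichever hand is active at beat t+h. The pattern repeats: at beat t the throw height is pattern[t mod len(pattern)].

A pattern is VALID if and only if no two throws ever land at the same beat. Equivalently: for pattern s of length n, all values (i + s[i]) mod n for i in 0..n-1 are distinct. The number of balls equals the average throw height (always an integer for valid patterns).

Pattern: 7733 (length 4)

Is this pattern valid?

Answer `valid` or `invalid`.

Answer: valid

Derivation:
i=0: (i + s[i]) mod n = (0 + 7) mod 4 = 3
i=1: (i + s[i]) mod n = (1 + 7) mod 4 = 0
i=2: (i + s[i]) mod n = (2 + 3) mod 4 = 1
i=3: (i + s[i]) mod n = (3 + 3) mod 4 = 2
Residues: [3, 0, 1, 2], distinct: True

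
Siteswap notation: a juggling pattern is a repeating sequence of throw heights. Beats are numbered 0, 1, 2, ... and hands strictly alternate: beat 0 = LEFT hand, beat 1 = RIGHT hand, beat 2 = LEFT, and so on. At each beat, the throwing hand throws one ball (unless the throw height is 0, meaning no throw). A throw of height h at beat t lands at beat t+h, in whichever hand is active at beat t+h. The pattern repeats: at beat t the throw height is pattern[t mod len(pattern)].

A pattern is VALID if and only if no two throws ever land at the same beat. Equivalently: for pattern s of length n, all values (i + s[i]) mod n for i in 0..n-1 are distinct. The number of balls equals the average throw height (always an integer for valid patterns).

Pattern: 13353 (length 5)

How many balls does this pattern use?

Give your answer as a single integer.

Pattern = [1, 3, 3, 5, 3], length n = 5
  position 0: throw height = 1, running sum = 1
  position 1: throw height = 3, running sum = 4
  position 2: throw height = 3, running sum = 7
  position 3: throw height = 5, running sum = 12
  position 4: throw height = 3, running sum = 15
Total sum = 15; balls = sum / n = 15 / 5 = 3

Answer: 3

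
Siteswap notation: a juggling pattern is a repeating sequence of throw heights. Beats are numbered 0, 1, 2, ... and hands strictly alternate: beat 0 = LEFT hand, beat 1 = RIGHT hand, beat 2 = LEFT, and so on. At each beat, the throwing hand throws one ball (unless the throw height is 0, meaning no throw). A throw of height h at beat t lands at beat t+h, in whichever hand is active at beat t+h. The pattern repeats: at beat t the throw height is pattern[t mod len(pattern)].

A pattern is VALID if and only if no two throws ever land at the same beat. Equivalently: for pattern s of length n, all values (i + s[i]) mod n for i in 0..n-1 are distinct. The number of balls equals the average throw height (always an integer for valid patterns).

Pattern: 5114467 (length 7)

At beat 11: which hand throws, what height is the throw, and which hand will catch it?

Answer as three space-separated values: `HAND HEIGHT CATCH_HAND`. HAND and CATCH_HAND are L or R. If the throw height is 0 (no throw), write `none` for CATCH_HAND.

Answer: R 4 R

Derivation:
Beat 11: 11 mod 2 = 1, so hand = R
Throw height = pattern[11 mod 7] = pattern[4] = 4
Lands at beat 11+4=15, 15 mod 2 = 1, so catch hand = R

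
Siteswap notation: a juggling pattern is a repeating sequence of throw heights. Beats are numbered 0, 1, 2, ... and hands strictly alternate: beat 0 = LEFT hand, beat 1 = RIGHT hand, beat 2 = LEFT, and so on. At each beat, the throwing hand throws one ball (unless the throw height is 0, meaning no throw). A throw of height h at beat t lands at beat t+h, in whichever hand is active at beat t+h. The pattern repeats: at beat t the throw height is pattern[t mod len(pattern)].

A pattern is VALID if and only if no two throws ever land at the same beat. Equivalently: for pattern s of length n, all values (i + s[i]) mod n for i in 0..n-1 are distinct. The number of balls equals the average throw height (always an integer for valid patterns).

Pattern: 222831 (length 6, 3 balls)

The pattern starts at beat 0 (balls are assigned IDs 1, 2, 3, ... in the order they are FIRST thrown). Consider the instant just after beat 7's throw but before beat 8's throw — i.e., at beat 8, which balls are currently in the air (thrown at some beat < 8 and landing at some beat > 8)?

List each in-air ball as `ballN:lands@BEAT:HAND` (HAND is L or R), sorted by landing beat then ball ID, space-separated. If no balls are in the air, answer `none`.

Answer: ball1:lands@9:R ball2:lands@11:R

Derivation:
Beat 0 (L): throw ball1 h=2 -> lands@2:L; in-air after throw: [b1@2:L]
Beat 1 (R): throw ball2 h=2 -> lands@3:R; in-air after throw: [b1@2:L b2@3:R]
Beat 2 (L): throw ball1 h=2 -> lands@4:L; in-air after throw: [b2@3:R b1@4:L]
Beat 3 (R): throw ball2 h=8 -> lands@11:R; in-air after throw: [b1@4:L b2@11:R]
Beat 4 (L): throw ball1 h=3 -> lands@7:R; in-air after throw: [b1@7:R b2@11:R]
Beat 5 (R): throw ball3 h=1 -> lands@6:L; in-air after throw: [b3@6:L b1@7:R b2@11:R]
Beat 6 (L): throw ball3 h=2 -> lands@8:L; in-air after throw: [b1@7:R b3@8:L b2@11:R]
Beat 7 (R): throw ball1 h=2 -> lands@9:R; in-air after throw: [b3@8:L b1@9:R b2@11:R]
Beat 8 (L): throw ball3 h=2 -> lands@10:L; in-air after throw: [b1@9:R b3@10:L b2@11:R]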